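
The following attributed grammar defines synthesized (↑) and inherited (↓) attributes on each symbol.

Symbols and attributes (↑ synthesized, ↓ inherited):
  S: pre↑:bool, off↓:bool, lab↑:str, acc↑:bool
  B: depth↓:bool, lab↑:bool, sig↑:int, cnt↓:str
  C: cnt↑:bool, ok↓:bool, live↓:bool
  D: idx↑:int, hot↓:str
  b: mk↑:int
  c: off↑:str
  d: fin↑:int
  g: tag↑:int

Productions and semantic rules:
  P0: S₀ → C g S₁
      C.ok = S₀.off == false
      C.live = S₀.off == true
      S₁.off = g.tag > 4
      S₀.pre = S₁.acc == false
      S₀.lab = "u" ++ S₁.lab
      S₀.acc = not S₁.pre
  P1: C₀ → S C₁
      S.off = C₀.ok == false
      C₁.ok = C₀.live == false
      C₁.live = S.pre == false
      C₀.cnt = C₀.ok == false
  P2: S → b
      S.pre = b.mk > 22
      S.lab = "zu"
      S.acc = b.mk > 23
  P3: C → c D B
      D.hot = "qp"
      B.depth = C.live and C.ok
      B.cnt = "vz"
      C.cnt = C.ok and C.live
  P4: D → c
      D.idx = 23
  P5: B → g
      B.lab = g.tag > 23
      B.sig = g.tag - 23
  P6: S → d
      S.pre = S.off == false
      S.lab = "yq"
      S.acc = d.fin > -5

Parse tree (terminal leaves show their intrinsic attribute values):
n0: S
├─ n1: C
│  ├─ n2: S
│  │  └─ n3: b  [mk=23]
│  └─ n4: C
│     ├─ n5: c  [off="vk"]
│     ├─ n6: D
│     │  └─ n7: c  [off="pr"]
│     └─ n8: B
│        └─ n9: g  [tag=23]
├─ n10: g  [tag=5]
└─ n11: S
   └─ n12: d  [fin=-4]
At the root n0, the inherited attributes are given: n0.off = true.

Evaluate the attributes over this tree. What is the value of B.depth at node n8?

1. n0.off = true  [given at root]
2. n1.ok = false  [S₀.off == false]
3. n1.live = true  [S₀.off == true]
4. n2.off = true  [C₀.ok == false]
5. n3.mk = 23  [terminal]
6. n2.pre = true  [b.mk > 22]
7. n2.lab = "zu"  ["zu"]
8. n2.acc = false  [b.mk > 23]
9. n4.ok = false  [C₀.live == false]
10. n4.live = false  [S.pre == false]
11. n5.off = "vk"  [terminal]
12. n6.hot = "qp"  ["qp"]
13. n7.off = "pr"  [terminal]
14. n6.idx = 23  [23]
15. n8.depth = false  [C.live and C.ok]
16. n8.cnt = "vz"  ["vz"]
17. n9.tag = 23  [terminal]
18. n8.lab = false  [g.tag > 23]
19. n8.sig = 0  [g.tag - 23]
20. n4.cnt = false  [C.ok and C.live]
21. n1.cnt = true  [C₀.ok == false]
22. n10.tag = 5  [terminal]
23. n11.off = true  [g.tag > 4]
24. n12.fin = -4  [terminal]
25. n11.pre = false  [S.off == false]
26. n11.lab = "yq"  ["yq"]
27. n11.acc = true  [d.fin > -5]
28. n0.pre = false  [S₁.acc == false]
29. n0.lab = "uyq"  ["u" ++ S₁.lab]
30. n0.acc = true  [not S₁.pre]

false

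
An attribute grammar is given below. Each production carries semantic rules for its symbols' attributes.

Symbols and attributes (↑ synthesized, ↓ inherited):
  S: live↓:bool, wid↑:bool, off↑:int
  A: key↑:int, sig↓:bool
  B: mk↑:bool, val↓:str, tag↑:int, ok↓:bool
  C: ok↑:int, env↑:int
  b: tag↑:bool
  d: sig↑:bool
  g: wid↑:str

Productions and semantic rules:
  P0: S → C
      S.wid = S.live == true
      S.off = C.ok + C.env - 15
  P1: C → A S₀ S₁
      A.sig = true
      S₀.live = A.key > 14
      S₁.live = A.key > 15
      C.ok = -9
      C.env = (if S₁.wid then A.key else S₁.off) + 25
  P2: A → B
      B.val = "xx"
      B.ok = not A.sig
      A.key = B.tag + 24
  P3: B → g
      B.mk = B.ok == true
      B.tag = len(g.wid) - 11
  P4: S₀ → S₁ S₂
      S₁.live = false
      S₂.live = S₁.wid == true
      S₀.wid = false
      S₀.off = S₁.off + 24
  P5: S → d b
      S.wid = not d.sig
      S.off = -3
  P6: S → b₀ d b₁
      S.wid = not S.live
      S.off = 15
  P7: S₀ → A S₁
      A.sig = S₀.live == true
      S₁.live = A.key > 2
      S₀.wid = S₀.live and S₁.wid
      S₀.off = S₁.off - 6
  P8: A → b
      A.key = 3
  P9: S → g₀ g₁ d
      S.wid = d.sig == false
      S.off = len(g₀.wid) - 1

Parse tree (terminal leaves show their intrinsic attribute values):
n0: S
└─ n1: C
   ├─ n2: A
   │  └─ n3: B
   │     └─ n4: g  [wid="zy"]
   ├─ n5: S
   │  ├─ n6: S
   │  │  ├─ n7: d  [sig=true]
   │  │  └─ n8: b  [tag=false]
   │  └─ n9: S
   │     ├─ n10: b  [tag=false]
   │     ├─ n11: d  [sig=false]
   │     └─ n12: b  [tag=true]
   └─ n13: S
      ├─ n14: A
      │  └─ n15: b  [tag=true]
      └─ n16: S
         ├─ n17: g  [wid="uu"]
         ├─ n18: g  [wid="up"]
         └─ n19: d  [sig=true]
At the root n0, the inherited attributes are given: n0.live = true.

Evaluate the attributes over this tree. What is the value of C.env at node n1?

1. n0.live = true  [given at root]
2. n2.sig = true  [true]
3. n3.val = "xx"  ["xx"]
4. n3.ok = false  [not A.sig]
5. n4.wid = "zy"  [terminal]
6. n3.mk = false  [B.ok == true]
7. n3.tag = -9  [len(g.wid) - 11]
8. n2.key = 15  [B.tag + 24]
9. n5.live = true  [A.key > 14]
10. n6.live = false  [false]
11. n7.sig = true  [terminal]
12. n8.tag = false  [terminal]
13. n6.wid = false  [not d.sig]
14. n6.off = -3  [-3]
15. n9.live = false  [S₁.wid == true]
16. n10.tag = false  [terminal]
17. n11.sig = false  [terminal]
18. n12.tag = true  [terminal]
19. n9.wid = true  [not S.live]
20. n9.off = 15  [15]
21. n5.wid = false  [false]
22. n5.off = 21  [S₁.off + 24]
23. n13.live = false  [A.key > 15]
24. n14.sig = false  [S₀.live == true]
25. n15.tag = true  [terminal]
26. n14.key = 3  [3]
27. n16.live = true  [A.key > 2]
28. n17.wid = "uu"  [terminal]
29. n18.wid = "up"  [terminal]
30. n19.sig = true  [terminal]
31. n16.wid = false  [d.sig == false]
32. n16.off = 1  [len(g₀.wid) - 1]
33. n13.wid = false  [S₀.live and S₁.wid]
34. n13.off = -5  [S₁.off - 6]
35. n1.ok = -9  [-9]
36. n1.env = 20  [(if S₁.wid then A.key else S₁.off) + 25]
37. n0.wid = true  [S.live == true]
38. n0.off = -4  [C.ok + C.env - 15]

20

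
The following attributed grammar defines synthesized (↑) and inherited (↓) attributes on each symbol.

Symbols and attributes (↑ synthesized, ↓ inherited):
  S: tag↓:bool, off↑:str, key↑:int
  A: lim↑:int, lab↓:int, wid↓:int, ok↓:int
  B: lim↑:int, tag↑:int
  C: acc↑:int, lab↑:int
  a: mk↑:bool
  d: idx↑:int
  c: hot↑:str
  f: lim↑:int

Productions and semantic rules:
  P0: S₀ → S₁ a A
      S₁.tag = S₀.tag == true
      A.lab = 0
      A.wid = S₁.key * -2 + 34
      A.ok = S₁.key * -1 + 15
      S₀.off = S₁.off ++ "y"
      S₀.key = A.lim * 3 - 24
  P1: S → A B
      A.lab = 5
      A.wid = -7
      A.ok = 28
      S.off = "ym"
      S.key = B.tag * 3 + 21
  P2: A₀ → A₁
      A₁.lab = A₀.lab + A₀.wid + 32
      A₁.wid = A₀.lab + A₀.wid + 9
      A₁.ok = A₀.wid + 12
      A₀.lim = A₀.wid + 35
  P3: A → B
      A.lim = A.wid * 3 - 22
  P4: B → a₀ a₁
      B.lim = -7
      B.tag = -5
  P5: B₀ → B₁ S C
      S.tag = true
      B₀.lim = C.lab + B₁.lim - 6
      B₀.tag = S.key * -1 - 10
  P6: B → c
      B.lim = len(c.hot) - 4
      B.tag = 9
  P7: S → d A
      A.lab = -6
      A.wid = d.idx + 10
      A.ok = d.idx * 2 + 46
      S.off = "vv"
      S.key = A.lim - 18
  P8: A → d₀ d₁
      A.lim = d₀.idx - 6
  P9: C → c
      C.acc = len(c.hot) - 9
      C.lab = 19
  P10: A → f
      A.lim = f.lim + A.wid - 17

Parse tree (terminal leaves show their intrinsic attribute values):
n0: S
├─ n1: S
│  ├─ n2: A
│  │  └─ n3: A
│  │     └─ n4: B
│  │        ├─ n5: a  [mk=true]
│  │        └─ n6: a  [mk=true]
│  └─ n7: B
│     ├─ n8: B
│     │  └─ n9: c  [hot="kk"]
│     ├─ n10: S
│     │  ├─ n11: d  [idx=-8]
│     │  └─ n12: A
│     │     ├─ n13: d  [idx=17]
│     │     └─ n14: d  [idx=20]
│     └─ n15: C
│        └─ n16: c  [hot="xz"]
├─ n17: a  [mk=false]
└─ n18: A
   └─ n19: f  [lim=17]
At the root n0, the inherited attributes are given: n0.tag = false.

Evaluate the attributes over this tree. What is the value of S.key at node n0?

6

1. n0.tag = false  [given at root]
2. n1.tag = false  [S₀.tag == true]
3. n2.lab = 5  [5]
4. n2.wid = -7  [-7]
5. n2.ok = 28  [28]
6. n3.lab = 30  [A₀.lab + A₀.wid + 32]
7. n3.wid = 7  [A₀.lab + A₀.wid + 9]
8. n3.ok = 5  [A₀.wid + 12]
9. n5.mk = true  [terminal]
10. n6.mk = true  [terminal]
11. n4.lim = -7  [-7]
12. n4.tag = -5  [-5]
13. n3.lim = -1  [A.wid * 3 - 22]
14. n2.lim = 28  [A₀.wid + 35]
15. n9.hot = "kk"  [terminal]
16. n8.lim = -2  [len(c.hot) - 4]
17. n8.tag = 9  [9]
18. n10.tag = true  [true]
19. n11.idx = -8  [terminal]
20. n12.lab = -6  [-6]
21. n12.wid = 2  [d.idx + 10]
22. n12.ok = 30  [d.idx * 2 + 46]
23. n13.idx = 17  [terminal]
24. n14.idx = 20  [terminal]
25. n12.lim = 11  [d₀.idx - 6]
26. n10.off = "vv"  ["vv"]
27. n10.key = -7  [A.lim - 18]
28. n16.hot = "xz"  [terminal]
29. n15.acc = -7  [len(c.hot) - 9]
30. n15.lab = 19  [19]
31. n7.lim = 11  [C.lab + B₁.lim - 6]
32. n7.tag = -3  [S.key * -1 - 10]
33. n1.off = "ym"  ["ym"]
34. n1.key = 12  [B.tag * 3 + 21]
35. n17.mk = false  [terminal]
36. n18.lab = 0  [0]
37. n18.wid = 10  [S₁.key * -2 + 34]
38. n18.ok = 3  [S₁.key * -1 + 15]
39. n19.lim = 17  [terminal]
40. n18.lim = 10  [f.lim + A.wid - 17]
41. n0.off = "ymy"  [S₁.off ++ "y"]
42. n0.key = 6  [A.lim * 3 - 24]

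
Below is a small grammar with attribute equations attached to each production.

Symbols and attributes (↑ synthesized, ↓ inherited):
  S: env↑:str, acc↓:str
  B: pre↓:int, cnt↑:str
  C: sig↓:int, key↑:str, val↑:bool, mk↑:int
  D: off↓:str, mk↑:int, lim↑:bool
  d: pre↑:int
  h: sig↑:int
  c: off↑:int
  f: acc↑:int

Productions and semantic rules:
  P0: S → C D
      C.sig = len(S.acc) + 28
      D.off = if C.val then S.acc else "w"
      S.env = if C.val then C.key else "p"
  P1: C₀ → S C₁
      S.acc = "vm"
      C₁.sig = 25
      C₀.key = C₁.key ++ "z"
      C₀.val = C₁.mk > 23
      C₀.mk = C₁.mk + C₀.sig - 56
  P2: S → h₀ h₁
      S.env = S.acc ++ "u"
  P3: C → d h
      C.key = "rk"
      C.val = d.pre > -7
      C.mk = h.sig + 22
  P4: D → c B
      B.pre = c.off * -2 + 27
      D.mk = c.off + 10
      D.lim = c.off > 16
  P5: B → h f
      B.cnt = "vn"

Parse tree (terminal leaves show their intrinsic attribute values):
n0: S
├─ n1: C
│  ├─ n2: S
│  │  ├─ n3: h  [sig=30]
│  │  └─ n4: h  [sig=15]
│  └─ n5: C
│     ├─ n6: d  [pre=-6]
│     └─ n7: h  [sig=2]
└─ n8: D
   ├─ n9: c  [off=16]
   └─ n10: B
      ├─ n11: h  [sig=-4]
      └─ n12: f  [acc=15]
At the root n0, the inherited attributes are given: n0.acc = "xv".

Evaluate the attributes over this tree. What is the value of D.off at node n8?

1. n0.acc = "xv"  [given at root]
2. n1.sig = 30  [len(S.acc) + 28]
3. n2.acc = "vm"  ["vm"]
4. n3.sig = 30  [terminal]
5. n4.sig = 15  [terminal]
6. n2.env = "vmu"  [S.acc ++ "u"]
7. n5.sig = 25  [25]
8. n6.pre = -6  [terminal]
9. n7.sig = 2  [terminal]
10. n5.key = "rk"  ["rk"]
11. n5.val = true  [d.pre > -7]
12. n5.mk = 24  [h.sig + 22]
13. n1.key = "rkz"  [C₁.key ++ "z"]
14. n1.val = true  [C₁.mk > 23]
15. n1.mk = -2  [C₁.mk + C₀.sig - 56]
16. n8.off = "xv"  [if C.val then S.acc else "w"]
17. n9.off = 16  [terminal]
18. n10.pre = -5  [c.off * -2 + 27]
19. n11.sig = -4  [terminal]
20. n12.acc = 15  [terminal]
21. n10.cnt = "vn"  ["vn"]
22. n8.mk = 26  [c.off + 10]
23. n8.lim = false  [c.off > 16]
24. n0.env = "rkz"  [if C.val then C.key else "p"]

"xv"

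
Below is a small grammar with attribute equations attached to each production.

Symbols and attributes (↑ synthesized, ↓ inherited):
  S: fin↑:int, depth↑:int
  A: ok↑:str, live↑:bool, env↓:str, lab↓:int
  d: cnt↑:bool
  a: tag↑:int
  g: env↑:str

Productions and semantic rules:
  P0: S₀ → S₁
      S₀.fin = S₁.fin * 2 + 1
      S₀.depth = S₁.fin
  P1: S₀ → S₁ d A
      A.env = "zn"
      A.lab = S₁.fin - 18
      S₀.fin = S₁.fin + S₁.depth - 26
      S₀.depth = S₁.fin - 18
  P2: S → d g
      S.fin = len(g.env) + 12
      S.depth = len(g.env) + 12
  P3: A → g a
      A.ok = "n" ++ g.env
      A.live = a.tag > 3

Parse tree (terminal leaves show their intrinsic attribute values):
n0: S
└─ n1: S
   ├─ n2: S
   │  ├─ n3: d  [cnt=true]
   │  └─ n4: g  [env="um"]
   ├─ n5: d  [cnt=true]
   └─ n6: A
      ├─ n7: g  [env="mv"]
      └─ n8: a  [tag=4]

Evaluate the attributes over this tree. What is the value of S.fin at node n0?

5

1. n3.cnt = true  [terminal]
2. n4.env = "um"  [terminal]
3. n2.fin = 14  [len(g.env) + 12]
4. n2.depth = 14  [len(g.env) + 12]
5. n5.cnt = true  [terminal]
6. n6.env = "zn"  ["zn"]
7. n6.lab = -4  [S₁.fin - 18]
8. n7.env = "mv"  [terminal]
9. n8.tag = 4  [terminal]
10. n6.ok = "nmv"  ["n" ++ g.env]
11. n6.live = true  [a.tag > 3]
12. n1.fin = 2  [S₁.fin + S₁.depth - 26]
13. n1.depth = -4  [S₁.fin - 18]
14. n0.fin = 5  [S₁.fin * 2 + 1]
15. n0.depth = 2  [S₁.fin]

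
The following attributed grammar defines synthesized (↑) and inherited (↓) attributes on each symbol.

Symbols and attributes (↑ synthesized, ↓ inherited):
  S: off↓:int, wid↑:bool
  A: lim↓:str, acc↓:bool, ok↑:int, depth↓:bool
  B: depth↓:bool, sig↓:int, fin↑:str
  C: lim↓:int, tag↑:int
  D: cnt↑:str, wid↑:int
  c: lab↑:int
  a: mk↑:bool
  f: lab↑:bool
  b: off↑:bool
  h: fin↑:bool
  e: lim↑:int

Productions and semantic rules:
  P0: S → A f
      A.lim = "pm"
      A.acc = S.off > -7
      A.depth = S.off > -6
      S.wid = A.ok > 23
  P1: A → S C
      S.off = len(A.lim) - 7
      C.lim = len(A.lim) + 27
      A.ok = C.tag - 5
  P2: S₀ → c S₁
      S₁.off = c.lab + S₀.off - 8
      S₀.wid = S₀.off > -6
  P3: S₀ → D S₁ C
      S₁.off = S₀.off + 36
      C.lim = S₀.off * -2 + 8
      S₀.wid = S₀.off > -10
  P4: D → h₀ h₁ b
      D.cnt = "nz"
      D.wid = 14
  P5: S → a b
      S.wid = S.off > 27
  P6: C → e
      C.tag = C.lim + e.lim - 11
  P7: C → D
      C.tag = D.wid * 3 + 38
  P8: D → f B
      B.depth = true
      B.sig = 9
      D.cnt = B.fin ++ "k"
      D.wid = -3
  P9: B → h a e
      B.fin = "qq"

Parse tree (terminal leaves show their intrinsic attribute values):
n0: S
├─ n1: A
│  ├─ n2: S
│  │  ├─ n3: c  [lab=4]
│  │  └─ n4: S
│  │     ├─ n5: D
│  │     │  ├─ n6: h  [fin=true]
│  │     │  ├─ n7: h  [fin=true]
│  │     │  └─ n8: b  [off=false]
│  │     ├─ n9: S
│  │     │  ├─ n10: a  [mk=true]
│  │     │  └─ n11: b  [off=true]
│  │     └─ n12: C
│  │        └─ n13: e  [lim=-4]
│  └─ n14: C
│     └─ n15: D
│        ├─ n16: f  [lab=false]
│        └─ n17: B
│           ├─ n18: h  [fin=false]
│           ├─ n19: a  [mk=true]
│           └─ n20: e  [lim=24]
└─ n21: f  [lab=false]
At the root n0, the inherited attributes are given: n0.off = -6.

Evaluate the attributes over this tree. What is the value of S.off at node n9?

27

1. n0.off = -6  [given at root]
2. n1.lim = "pm"  ["pm"]
3. n1.acc = true  [S.off > -7]
4. n1.depth = false  [S.off > -6]
5. n2.off = -5  [len(A.lim) - 7]
6. n3.lab = 4  [terminal]
7. n4.off = -9  [c.lab + S₀.off - 8]
8. n6.fin = true  [terminal]
9. n7.fin = true  [terminal]
10. n8.off = false  [terminal]
11. n5.cnt = "nz"  ["nz"]
12. n5.wid = 14  [14]
13. n9.off = 27  [S₀.off + 36]
14. n10.mk = true  [terminal]
15. n11.off = true  [terminal]
16. n9.wid = false  [S.off > 27]
17. n12.lim = 26  [S₀.off * -2 + 8]
18. n13.lim = -4  [terminal]
19. n12.tag = 11  [C.lim + e.lim - 11]
20. n4.wid = true  [S₀.off > -10]
21. n2.wid = true  [S₀.off > -6]
22. n14.lim = 29  [len(A.lim) + 27]
23. n16.lab = false  [terminal]
24. n17.depth = true  [true]
25. n17.sig = 9  [9]
26. n18.fin = false  [terminal]
27. n19.mk = true  [terminal]
28. n20.lim = 24  [terminal]
29. n17.fin = "qq"  ["qq"]
30. n15.cnt = "qqk"  [B.fin ++ "k"]
31. n15.wid = -3  [-3]
32. n14.tag = 29  [D.wid * 3 + 38]
33. n1.ok = 24  [C.tag - 5]
34. n21.lab = false  [terminal]
35. n0.wid = true  [A.ok > 23]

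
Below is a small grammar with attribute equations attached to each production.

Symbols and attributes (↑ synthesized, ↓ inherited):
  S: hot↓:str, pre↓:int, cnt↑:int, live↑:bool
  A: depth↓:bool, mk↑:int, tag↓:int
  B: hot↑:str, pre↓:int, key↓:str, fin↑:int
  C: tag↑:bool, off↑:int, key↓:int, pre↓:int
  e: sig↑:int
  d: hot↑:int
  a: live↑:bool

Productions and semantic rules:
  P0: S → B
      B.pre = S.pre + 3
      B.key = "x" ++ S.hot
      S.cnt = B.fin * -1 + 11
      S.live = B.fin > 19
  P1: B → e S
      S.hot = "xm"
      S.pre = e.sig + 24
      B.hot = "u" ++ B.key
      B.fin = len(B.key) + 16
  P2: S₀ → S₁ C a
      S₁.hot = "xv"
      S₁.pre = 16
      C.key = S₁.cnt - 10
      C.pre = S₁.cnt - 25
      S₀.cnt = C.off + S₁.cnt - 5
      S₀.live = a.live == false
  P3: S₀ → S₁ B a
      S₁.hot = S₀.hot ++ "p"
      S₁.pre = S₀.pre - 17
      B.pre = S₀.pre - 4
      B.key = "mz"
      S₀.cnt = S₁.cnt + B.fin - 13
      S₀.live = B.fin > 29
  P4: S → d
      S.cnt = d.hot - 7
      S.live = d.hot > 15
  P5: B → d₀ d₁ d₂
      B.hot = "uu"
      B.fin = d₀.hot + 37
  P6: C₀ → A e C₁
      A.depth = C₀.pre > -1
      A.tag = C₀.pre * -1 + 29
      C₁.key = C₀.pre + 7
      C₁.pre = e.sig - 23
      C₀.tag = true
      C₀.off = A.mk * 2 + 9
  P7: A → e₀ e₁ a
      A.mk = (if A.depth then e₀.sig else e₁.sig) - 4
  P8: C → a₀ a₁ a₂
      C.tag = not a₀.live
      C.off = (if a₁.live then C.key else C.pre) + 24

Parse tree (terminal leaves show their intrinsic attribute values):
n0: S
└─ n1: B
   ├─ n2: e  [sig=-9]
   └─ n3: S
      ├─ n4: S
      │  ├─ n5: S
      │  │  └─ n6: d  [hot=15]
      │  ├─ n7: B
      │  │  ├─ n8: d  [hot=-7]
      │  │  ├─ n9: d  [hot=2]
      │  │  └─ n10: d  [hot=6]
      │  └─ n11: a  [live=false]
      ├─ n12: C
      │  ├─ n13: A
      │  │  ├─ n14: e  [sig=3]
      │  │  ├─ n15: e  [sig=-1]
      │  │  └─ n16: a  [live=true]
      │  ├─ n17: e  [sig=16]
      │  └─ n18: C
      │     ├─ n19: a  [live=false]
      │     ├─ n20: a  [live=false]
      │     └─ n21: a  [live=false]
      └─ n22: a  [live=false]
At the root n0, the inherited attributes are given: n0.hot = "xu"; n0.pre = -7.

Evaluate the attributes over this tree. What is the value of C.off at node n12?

7

1. n0.hot = "xu"  [given at root]
2. n0.pre = -7  [given at root]
3. n1.pre = -4  [S.pre + 3]
4. n1.key = "xxu"  ["x" ++ S.hot]
5. n2.sig = -9  [terminal]
6. n3.hot = "xm"  ["xm"]
7. n3.pre = 15  [e.sig + 24]
8. n4.hot = "xv"  ["xv"]
9. n4.pre = 16  [16]
10. n5.hot = "xvp"  [S₀.hot ++ "p"]
11. n5.pre = -1  [S₀.pre - 17]
12. n6.hot = 15  [terminal]
13. n5.cnt = 8  [d.hot - 7]
14. n5.live = false  [d.hot > 15]
15. n7.pre = 12  [S₀.pre - 4]
16. n7.key = "mz"  ["mz"]
17. n8.hot = -7  [terminal]
18. n9.hot = 2  [terminal]
19. n10.hot = 6  [terminal]
20. n7.hot = "uu"  ["uu"]
21. n7.fin = 30  [d₀.hot + 37]
22. n11.live = false  [terminal]
23. n4.cnt = 25  [S₁.cnt + B.fin - 13]
24. n4.live = true  [B.fin > 29]
25. n12.key = 15  [S₁.cnt - 10]
26. n12.pre = 0  [S₁.cnt - 25]
27. n13.depth = true  [C₀.pre > -1]
28. n13.tag = 29  [C₀.pre * -1 + 29]
29. n14.sig = 3  [terminal]
30. n15.sig = -1  [terminal]
31. n16.live = true  [terminal]
32. n13.mk = -1  [(if A.depth then e₀.sig else e₁.sig) - 4]
33. n17.sig = 16  [terminal]
34. n18.key = 7  [C₀.pre + 7]
35. n18.pre = -7  [e.sig - 23]
36. n19.live = false  [terminal]
37. n20.live = false  [terminal]
38. n21.live = false  [terminal]
39. n18.tag = true  [not a₀.live]
40. n18.off = 17  [(if a₁.live then C.key else C.pre) + 24]
41. n12.tag = true  [true]
42. n12.off = 7  [A.mk * 2 + 9]
43. n22.live = false  [terminal]
44. n3.cnt = 27  [C.off + S₁.cnt - 5]
45. n3.live = true  [a.live == false]
46. n1.hot = "uxxu"  ["u" ++ B.key]
47. n1.fin = 19  [len(B.key) + 16]
48. n0.cnt = -8  [B.fin * -1 + 11]
49. n0.live = false  [B.fin > 19]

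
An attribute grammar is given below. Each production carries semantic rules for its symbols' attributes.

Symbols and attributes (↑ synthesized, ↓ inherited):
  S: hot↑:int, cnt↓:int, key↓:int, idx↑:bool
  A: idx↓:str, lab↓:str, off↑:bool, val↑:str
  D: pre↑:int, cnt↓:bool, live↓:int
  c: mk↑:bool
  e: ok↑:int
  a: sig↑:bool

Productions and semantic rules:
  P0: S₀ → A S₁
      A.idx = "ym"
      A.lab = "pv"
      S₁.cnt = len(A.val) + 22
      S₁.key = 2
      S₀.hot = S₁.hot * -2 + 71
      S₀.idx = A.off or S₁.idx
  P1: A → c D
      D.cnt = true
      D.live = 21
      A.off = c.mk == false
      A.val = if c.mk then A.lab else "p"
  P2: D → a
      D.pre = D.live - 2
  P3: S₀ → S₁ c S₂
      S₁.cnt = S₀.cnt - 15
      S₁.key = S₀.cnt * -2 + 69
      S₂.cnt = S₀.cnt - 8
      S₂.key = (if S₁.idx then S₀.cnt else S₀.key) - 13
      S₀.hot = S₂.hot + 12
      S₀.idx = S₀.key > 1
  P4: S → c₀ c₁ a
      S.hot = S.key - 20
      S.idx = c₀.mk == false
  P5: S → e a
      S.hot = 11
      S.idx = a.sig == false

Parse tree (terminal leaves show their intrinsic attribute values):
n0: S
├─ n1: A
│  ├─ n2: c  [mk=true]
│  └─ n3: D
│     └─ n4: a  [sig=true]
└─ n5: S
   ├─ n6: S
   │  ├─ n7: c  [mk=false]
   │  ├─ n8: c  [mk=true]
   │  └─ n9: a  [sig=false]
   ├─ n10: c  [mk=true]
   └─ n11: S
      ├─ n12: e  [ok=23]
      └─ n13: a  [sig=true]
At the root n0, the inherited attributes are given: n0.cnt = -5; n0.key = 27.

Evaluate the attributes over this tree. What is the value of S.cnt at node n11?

16

1. n0.cnt = -5  [given at root]
2. n0.key = 27  [given at root]
3. n1.idx = "ym"  ["ym"]
4. n1.lab = "pv"  ["pv"]
5. n2.mk = true  [terminal]
6. n3.cnt = true  [true]
7. n3.live = 21  [21]
8. n4.sig = true  [terminal]
9. n3.pre = 19  [D.live - 2]
10. n1.off = false  [c.mk == false]
11. n1.val = "pv"  [if c.mk then A.lab else "p"]
12. n5.cnt = 24  [len(A.val) + 22]
13. n5.key = 2  [2]
14. n6.cnt = 9  [S₀.cnt - 15]
15. n6.key = 21  [S₀.cnt * -2 + 69]
16. n7.mk = false  [terminal]
17. n8.mk = true  [terminal]
18. n9.sig = false  [terminal]
19. n6.hot = 1  [S.key - 20]
20. n6.idx = true  [c₀.mk == false]
21. n10.mk = true  [terminal]
22. n11.cnt = 16  [S₀.cnt - 8]
23. n11.key = 11  [(if S₁.idx then S₀.cnt else S₀.key) - 13]
24. n12.ok = 23  [terminal]
25. n13.sig = true  [terminal]
26. n11.hot = 11  [11]
27. n11.idx = false  [a.sig == false]
28. n5.hot = 23  [S₂.hot + 12]
29. n5.idx = true  [S₀.key > 1]
30. n0.hot = 25  [S₁.hot * -2 + 71]
31. n0.idx = true  [A.off or S₁.idx]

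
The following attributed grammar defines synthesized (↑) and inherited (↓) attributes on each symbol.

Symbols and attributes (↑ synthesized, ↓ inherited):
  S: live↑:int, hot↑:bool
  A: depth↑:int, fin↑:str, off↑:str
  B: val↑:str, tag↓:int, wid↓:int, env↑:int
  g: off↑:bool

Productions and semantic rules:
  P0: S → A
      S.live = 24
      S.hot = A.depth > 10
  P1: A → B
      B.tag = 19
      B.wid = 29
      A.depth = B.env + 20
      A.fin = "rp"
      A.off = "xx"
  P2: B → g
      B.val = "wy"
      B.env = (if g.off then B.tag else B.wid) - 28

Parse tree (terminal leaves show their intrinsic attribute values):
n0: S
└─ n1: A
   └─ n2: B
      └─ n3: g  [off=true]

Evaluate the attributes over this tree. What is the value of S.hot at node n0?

true

1. n2.tag = 19  [19]
2. n2.wid = 29  [29]
3. n3.off = true  [terminal]
4. n2.val = "wy"  ["wy"]
5. n2.env = -9  [(if g.off then B.tag else B.wid) - 28]
6. n1.depth = 11  [B.env + 20]
7. n1.fin = "rp"  ["rp"]
8. n1.off = "xx"  ["xx"]
9. n0.live = 24  [24]
10. n0.hot = true  [A.depth > 10]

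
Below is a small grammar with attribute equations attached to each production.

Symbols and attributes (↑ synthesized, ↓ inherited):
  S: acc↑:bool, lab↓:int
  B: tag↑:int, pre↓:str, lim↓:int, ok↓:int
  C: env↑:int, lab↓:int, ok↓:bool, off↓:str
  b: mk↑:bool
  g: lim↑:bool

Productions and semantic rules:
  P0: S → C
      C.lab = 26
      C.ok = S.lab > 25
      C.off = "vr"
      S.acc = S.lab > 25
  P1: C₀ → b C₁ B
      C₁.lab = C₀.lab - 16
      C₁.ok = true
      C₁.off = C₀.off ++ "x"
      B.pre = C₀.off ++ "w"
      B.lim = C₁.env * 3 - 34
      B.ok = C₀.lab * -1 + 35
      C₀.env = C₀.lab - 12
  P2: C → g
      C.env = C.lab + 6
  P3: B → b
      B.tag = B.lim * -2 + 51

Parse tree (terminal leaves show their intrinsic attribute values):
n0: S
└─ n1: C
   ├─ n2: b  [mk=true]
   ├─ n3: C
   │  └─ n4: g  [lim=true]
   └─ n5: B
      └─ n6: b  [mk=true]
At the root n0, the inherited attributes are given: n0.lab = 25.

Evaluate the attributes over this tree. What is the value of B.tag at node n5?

23

1. n0.lab = 25  [given at root]
2. n1.lab = 26  [26]
3. n1.ok = false  [S.lab > 25]
4. n1.off = "vr"  ["vr"]
5. n2.mk = true  [terminal]
6. n3.lab = 10  [C₀.lab - 16]
7. n3.ok = true  [true]
8. n3.off = "vrx"  [C₀.off ++ "x"]
9. n4.lim = true  [terminal]
10. n3.env = 16  [C.lab + 6]
11. n5.pre = "vrw"  [C₀.off ++ "w"]
12. n5.lim = 14  [C₁.env * 3 - 34]
13. n5.ok = 9  [C₀.lab * -1 + 35]
14. n6.mk = true  [terminal]
15. n5.tag = 23  [B.lim * -2 + 51]
16. n1.env = 14  [C₀.lab - 12]
17. n0.acc = false  [S.lab > 25]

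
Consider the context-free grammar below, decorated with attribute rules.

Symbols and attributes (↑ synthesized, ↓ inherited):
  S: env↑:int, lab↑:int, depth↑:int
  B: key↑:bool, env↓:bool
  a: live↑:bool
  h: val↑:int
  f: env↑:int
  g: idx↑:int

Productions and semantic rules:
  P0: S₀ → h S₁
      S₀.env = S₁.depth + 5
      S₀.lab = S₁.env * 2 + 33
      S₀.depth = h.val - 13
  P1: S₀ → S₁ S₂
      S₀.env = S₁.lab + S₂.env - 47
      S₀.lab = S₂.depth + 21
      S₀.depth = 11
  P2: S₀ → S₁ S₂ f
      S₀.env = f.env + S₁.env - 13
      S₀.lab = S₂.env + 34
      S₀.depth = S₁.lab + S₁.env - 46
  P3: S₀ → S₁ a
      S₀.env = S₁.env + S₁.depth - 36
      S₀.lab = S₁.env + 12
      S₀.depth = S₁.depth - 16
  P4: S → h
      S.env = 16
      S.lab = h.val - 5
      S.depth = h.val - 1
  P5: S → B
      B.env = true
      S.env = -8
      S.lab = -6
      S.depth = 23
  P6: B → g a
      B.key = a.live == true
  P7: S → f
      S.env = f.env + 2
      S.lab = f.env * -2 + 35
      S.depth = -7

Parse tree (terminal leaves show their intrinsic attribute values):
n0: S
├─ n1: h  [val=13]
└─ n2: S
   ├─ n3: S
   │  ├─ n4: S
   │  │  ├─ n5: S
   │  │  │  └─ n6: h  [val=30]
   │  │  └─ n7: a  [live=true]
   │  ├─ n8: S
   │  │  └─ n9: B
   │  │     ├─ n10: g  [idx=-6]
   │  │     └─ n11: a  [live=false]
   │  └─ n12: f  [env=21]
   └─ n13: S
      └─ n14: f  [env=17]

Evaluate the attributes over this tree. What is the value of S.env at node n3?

17

1. n1.val = 13  [terminal]
2. n6.val = 30  [terminal]
3. n5.env = 16  [16]
4. n5.lab = 25  [h.val - 5]
5. n5.depth = 29  [h.val - 1]
6. n7.live = true  [terminal]
7. n4.env = 9  [S₁.env + S₁.depth - 36]
8. n4.lab = 28  [S₁.env + 12]
9. n4.depth = 13  [S₁.depth - 16]
10. n9.env = true  [true]
11. n10.idx = -6  [terminal]
12. n11.live = false  [terminal]
13. n9.key = false  [a.live == true]
14. n8.env = -8  [-8]
15. n8.lab = -6  [-6]
16. n8.depth = 23  [23]
17. n12.env = 21  [terminal]
18. n3.env = 17  [f.env + S₁.env - 13]
19. n3.lab = 26  [S₂.env + 34]
20. n3.depth = -9  [S₁.lab + S₁.env - 46]
21. n14.env = 17  [terminal]
22. n13.env = 19  [f.env + 2]
23. n13.lab = 1  [f.env * -2 + 35]
24. n13.depth = -7  [-7]
25. n2.env = -2  [S₁.lab + S₂.env - 47]
26. n2.lab = 14  [S₂.depth + 21]
27. n2.depth = 11  [11]
28. n0.env = 16  [S₁.depth + 5]
29. n0.lab = 29  [S₁.env * 2 + 33]
30. n0.depth = 0  [h.val - 13]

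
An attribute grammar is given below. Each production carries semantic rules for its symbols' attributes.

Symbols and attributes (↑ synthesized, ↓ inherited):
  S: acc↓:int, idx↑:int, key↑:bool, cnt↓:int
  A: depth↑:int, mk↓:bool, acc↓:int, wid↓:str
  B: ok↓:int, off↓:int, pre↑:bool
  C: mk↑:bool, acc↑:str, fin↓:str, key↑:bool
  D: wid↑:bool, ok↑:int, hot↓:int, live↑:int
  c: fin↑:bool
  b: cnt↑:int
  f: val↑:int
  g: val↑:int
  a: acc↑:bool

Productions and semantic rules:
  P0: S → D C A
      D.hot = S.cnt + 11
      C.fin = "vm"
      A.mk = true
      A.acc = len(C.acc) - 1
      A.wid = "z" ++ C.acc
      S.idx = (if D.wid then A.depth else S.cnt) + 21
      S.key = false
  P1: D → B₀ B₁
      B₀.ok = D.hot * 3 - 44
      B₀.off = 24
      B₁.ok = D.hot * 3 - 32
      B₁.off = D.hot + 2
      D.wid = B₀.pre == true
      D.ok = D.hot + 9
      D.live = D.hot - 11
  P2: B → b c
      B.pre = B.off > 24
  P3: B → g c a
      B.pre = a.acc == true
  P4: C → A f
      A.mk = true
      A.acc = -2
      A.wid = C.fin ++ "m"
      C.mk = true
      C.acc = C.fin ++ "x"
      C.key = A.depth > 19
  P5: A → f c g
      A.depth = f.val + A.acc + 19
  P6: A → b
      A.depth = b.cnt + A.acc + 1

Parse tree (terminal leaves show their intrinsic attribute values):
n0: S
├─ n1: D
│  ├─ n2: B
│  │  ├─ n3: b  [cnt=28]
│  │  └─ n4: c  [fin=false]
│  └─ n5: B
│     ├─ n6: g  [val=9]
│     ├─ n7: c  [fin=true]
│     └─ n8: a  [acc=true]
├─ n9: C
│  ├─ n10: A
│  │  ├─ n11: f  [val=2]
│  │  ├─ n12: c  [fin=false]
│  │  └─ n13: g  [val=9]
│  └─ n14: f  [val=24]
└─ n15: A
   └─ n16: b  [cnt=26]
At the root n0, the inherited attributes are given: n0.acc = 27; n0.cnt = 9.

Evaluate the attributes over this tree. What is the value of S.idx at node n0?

30

1. n0.acc = 27  [given at root]
2. n0.cnt = 9  [given at root]
3. n1.hot = 20  [S.cnt + 11]
4. n2.ok = 16  [D.hot * 3 - 44]
5. n2.off = 24  [24]
6. n3.cnt = 28  [terminal]
7. n4.fin = false  [terminal]
8. n2.pre = false  [B.off > 24]
9. n5.ok = 28  [D.hot * 3 - 32]
10. n5.off = 22  [D.hot + 2]
11. n6.val = 9  [terminal]
12. n7.fin = true  [terminal]
13. n8.acc = true  [terminal]
14. n5.pre = true  [a.acc == true]
15. n1.wid = false  [B₀.pre == true]
16. n1.ok = 29  [D.hot + 9]
17. n1.live = 9  [D.hot - 11]
18. n9.fin = "vm"  ["vm"]
19. n10.mk = true  [true]
20. n10.acc = -2  [-2]
21. n10.wid = "vmm"  [C.fin ++ "m"]
22. n11.val = 2  [terminal]
23. n12.fin = false  [terminal]
24. n13.val = 9  [terminal]
25. n10.depth = 19  [f.val + A.acc + 19]
26. n14.val = 24  [terminal]
27. n9.mk = true  [true]
28. n9.acc = "vmx"  [C.fin ++ "x"]
29. n9.key = false  [A.depth > 19]
30. n15.mk = true  [true]
31. n15.acc = 2  [len(C.acc) - 1]
32. n15.wid = "zvmx"  ["z" ++ C.acc]
33. n16.cnt = 26  [terminal]
34. n15.depth = 29  [b.cnt + A.acc + 1]
35. n0.idx = 30  [(if D.wid then A.depth else S.cnt) + 21]
36. n0.key = false  [false]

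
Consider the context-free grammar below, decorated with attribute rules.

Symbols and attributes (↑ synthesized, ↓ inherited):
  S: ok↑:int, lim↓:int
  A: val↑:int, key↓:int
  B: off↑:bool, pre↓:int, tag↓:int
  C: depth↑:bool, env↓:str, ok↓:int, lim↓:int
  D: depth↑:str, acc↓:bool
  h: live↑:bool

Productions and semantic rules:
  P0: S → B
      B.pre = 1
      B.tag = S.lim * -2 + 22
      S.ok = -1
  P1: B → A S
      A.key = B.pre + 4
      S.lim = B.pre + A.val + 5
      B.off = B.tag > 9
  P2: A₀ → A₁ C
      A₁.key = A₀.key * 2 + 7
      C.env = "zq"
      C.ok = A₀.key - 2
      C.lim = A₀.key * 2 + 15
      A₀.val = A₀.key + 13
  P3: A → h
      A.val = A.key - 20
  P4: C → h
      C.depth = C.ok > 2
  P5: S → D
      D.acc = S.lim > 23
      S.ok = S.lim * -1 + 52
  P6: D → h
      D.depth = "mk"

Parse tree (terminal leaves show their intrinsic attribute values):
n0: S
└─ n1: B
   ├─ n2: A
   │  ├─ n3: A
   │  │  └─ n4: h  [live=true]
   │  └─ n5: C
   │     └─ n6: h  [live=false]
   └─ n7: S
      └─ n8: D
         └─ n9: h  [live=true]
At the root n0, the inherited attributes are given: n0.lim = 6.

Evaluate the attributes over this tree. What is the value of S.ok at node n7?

1. n0.lim = 6  [given at root]
2. n1.pre = 1  [1]
3. n1.tag = 10  [S.lim * -2 + 22]
4. n2.key = 5  [B.pre + 4]
5. n3.key = 17  [A₀.key * 2 + 7]
6. n4.live = true  [terminal]
7. n3.val = -3  [A.key - 20]
8. n5.env = "zq"  ["zq"]
9. n5.ok = 3  [A₀.key - 2]
10. n5.lim = 25  [A₀.key * 2 + 15]
11. n6.live = false  [terminal]
12. n5.depth = true  [C.ok > 2]
13. n2.val = 18  [A₀.key + 13]
14. n7.lim = 24  [B.pre + A.val + 5]
15. n8.acc = true  [S.lim > 23]
16. n9.live = true  [terminal]
17. n8.depth = "mk"  ["mk"]
18. n7.ok = 28  [S.lim * -1 + 52]
19. n1.off = true  [B.tag > 9]
20. n0.ok = -1  [-1]

28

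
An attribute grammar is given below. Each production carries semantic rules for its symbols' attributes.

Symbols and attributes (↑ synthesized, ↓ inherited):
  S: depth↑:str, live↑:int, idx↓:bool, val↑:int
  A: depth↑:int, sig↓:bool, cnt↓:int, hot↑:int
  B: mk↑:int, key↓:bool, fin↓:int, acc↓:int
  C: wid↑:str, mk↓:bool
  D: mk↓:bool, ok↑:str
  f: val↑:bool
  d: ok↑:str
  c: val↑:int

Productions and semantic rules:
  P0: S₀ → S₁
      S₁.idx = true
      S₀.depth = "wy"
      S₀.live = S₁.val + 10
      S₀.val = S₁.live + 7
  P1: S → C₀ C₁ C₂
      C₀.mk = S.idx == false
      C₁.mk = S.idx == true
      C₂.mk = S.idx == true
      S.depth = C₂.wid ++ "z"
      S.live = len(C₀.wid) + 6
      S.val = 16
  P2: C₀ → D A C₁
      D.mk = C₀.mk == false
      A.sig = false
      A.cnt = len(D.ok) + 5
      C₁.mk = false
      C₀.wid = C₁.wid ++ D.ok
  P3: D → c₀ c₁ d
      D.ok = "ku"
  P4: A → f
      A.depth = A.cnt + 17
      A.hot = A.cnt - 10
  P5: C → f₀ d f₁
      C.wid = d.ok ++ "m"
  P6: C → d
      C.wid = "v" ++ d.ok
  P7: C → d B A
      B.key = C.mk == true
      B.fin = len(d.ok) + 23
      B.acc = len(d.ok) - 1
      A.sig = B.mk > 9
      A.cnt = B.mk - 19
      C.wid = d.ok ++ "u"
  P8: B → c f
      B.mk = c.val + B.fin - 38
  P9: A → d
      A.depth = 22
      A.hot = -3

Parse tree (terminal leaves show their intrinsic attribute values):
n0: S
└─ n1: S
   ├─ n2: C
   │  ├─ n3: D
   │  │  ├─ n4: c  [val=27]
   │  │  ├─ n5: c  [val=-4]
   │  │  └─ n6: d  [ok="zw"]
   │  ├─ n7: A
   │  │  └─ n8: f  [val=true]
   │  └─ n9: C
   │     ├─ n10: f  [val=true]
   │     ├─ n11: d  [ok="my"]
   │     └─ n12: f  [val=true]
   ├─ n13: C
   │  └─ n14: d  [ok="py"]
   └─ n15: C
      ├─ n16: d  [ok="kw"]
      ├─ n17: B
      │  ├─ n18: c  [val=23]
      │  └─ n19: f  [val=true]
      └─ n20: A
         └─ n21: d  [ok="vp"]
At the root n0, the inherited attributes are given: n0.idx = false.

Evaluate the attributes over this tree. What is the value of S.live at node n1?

1. n0.idx = false  [given at root]
2. n1.idx = true  [true]
3. n2.mk = false  [S.idx == false]
4. n3.mk = true  [C₀.mk == false]
5. n4.val = 27  [terminal]
6. n5.val = -4  [terminal]
7. n6.ok = "zw"  [terminal]
8. n3.ok = "ku"  ["ku"]
9. n7.sig = false  [false]
10. n7.cnt = 7  [len(D.ok) + 5]
11. n8.val = true  [terminal]
12. n7.depth = 24  [A.cnt + 17]
13. n7.hot = -3  [A.cnt - 10]
14. n9.mk = false  [false]
15. n10.val = true  [terminal]
16. n11.ok = "my"  [terminal]
17. n12.val = true  [terminal]
18. n9.wid = "mym"  [d.ok ++ "m"]
19. n2.wid = "mymku"  [C₁.wid ++ D.ok]
20. n13.mk = true  [S.idx == true]
21. n14.ok = "py"  [terminal]
22. n13.wid = "vpy"  ["v" ++ d.ok]
23. n15.mk = true  [S.idx == true]
24. n16.ok = "kw"  [terminal]
25. n17.key = true  [C.mk == true]
26. n17.fin = 25  [len(d.ok) + 23]
27. n17.acc = 1  [len(d.ok) - 1]
28. n18.val = 23  [terminal]
29. n19.val = true  [terminal]
30. n17.mk = 10  [c.val + B.fin - 38]
31. n20.sig = true  [B.mk > 9]
32. n20.cnt = -9  [B.mk - 19]
33. n21.ok = "vp"  [terminal]
34. n20.depth = 22  [22]
35. n20.hot = -3  [-3]
36. n15.wid = "kwu"  [d.ok ++ "u"]
37. n1.depth = "kwuz"  [C₂.wid ++ "z"]
38. n1.live = 11  [len(C₀.wid) + 6]
39. n1.val = 16  [16]
40. n0.depth = "wy"  ["wy"]
41. n0.live = 26  [S₁.val + 10]
42. n0.val = 18  [S₁.live + 7]

11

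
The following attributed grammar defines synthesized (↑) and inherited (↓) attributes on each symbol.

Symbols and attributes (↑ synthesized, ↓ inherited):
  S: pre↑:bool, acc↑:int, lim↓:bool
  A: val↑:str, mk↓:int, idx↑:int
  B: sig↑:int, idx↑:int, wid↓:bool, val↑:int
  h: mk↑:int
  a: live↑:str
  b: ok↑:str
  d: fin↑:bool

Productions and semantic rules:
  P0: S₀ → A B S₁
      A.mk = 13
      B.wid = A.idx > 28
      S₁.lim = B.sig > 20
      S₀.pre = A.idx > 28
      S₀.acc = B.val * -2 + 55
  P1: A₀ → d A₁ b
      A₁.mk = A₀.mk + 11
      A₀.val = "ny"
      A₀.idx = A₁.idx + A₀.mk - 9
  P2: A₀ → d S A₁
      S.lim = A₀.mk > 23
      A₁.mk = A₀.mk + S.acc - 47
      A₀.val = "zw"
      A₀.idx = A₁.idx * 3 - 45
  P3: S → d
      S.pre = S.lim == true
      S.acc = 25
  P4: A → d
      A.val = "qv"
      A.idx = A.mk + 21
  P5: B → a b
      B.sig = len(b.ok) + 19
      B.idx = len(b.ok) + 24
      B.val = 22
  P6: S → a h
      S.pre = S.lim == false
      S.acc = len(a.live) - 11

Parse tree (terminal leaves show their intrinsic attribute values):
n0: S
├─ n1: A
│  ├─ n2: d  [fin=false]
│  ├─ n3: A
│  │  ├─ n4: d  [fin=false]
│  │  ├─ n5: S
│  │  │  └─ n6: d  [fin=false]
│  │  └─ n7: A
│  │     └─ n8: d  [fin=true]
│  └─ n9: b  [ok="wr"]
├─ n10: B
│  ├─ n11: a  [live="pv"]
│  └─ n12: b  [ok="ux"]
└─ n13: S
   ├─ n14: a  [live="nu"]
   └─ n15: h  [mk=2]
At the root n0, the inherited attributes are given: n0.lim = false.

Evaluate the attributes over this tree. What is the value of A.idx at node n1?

1. n0.lim = false  [given at root]
2. n1.mk = 13  [13]
3. n2.fin = false  [terminal]
4. n3.mk = 24  [A₀.mk + 11]
5. n4.fin = false  [terminal]
6. n5.lim = true  [A₀.mk > 23]
7. n6.fin = false  [terminal]
8. n5.pre = true  [S.lim == true]
9. n5.acc = 25  [25]
10. n7.mk = 2  [A₀.mk + S.acc - 47]
11. n8.fin = true  [terminal]
12. n7.val = "qv"  ["qv"]
13. n7.idx = 23  [A.mk + 21]
14. n3.val = "zw"  ["zw"]
15. n3.idx = 24  [A₁.idx * 3 - 45]
16. n9.ok = "wr"  [terminal]
17. n1.val = "ny"  ["ny"]
18. n1.idx = 28  [A₁.idx + A₀.mk - 9]
19. n10.wid = false  [A.idx > 28]
20. n11.live = "pv"  [terminal]
21. n12.ok = "ux"  [terminal]
22. n10.sig = 21  [len(b.ok) + 19]
23. n10.idx = 26  [len(b.ok) + 24]
24. n10.val = 22  [22]
25. n13.lim = true  [B.sig > 20]
26. n14.live = "nu"  [terminal]
27. n15.mk = 2  [terminal]
28. n13.pre = false  [S.lim == false]
29. n13.acc = -9  [len(a.live) - 11]
30. n0.pre = false  [A.idx > 28]
31. n0.acc = 11  [B.val * -2 + 55]

28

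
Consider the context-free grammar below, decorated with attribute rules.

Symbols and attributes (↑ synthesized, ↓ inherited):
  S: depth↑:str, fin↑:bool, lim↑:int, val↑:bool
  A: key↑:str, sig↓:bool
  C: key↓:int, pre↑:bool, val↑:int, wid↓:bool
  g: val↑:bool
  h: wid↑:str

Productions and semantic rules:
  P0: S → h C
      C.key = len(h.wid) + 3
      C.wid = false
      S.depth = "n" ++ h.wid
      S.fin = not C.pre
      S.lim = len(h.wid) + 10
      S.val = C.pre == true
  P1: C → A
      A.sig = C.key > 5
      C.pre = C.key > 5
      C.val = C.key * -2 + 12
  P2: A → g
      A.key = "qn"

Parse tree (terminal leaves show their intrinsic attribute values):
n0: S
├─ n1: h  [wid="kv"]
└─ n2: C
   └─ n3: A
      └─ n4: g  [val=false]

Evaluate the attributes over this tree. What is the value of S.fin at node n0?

true

1. n1.wid = "kv"  [terminal]
2. n2.key = 5  [len(h.wid) + 3]
3. n2.wid = false  [false]
4. n3.sig = false  [C.key > 5]
5. n4.val = false  [terminal]
6. n3.key = "qn"  ["qn"]
7. n2.pre = false  [C.key > 5]
8. n2.val = 2  [C.key * -2 + 12]
9. n0.depth = "nkv"  ["n" ++ h.wid]
10. n0.fin = true  [not C.pre]
11. n0.lim = 12  [len(h.wid) + 10]
12. n0.val = false  [C.pre == true]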